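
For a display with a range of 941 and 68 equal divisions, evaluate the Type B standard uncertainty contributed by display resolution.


resolution = range / divisions
resolution = 941 / 68 = 13.838235
u_res = resolution / (2*sqrt(3))
u_res = 13.838235 / 3.4641016
u_res = 3.9948

3.9948


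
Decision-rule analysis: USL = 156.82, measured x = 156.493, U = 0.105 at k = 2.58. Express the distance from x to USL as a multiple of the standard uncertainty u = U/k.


u = U / k = 0.105 / 2.58 = 0.040697674
margin = |USL - x| = |156.82 - 156.493| = 0.327
z = margin / u = 0.327 / 0.040697674
z = 8.0349

8.0349


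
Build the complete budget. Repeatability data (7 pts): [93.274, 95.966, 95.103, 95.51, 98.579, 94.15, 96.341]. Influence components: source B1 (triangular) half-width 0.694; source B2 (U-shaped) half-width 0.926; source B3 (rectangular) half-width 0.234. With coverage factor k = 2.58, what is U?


mean = (93.274 + 95.966 + 95.103 + 95.51 + 98.579 + 94.15 + 96.341) / 7 = 95.56042857
s = sqrt(sum((x - mean)^2)/(n-1)) = 1.6987447
u_A = s / sqrt(n) = 1.6987447 / sqrt(7) = 0.64206515
u_B1 = 0.694 / sqrt(6) = 0.28332431
u_B2 = 0.926 / sqrt(2) = 0.65478088
u_B3 = 0.234 / sqrt(3) = 0.13509996
uc = sqrt(0.64206515^2 + 0.28332431^2 + 0.65478088^2 + 0.13509996^2) = 0.96928341
U = k * uc = 2.58 * 0.96928341
U = 2.5008

2.5008


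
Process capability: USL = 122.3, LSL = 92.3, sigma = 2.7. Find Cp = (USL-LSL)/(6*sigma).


Cp = (USL - LSL) / (6 * sigma)
= (122.3 - 92.3) / (6 * 2.7)
= 30.0000 / 16.2000
= 1.8519

1.8519


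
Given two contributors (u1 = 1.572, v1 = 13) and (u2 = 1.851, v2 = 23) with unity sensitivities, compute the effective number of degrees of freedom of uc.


uc = sqrt(u1^2 + u2^2) = sqrt(1.572^2 + 1.851^2) = 2.4284532
v_eff = uc^4 / (u1^4/v1 + u2^4/v2)
= 2.4284532^4 / (1.572^4/13 + 1.851^4/23)
= 34.779149 / 0.98013495
v_eff = 35.4840

35.4840


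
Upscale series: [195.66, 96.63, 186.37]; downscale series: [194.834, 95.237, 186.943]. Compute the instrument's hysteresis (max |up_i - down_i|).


|195.66 - 194.834| = 0.8260
|96.63 - 95.237| = 1.3930
|186.37 - 186.943| = 0.5730
hysteresis = max(diffs) = 1.3930

1.3930


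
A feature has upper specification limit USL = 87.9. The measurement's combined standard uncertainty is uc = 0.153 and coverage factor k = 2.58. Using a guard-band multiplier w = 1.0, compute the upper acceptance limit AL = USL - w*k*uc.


U = k * uc = 2.58 * 0.153 = 0.39474
guard band g = w * U = 1.0 * 0.39474 = 0.39474
AL = USL - g = 87.9 - 0.39474
AL = 87.5053

87.5053


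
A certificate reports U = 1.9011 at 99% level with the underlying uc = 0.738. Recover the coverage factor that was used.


k = U / uc
k = 1.9011 / 0.738
k = 2.576

2.576


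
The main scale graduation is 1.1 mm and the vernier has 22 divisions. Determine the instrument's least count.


LC = MSD / n_div
= 1.1 / 22
= 0.0500

0.0500


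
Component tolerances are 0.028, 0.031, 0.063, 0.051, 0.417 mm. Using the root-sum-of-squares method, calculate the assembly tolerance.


RSS = sqrt(0.028^2 + 0.031^2 + 0.063^2 + 0.051^2 + 0.417^2)
= sqrt(0.182204)
= 0.4269

0.4269


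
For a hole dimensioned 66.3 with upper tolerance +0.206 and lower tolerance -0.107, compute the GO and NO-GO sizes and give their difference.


GO = nominal - lower_tol (smallest hole = maximum material condition)
GO = 66.3 - 0.107 = 66.193
NO-GO = nominal + upper_tol (largest hole = least material condition)
NO-GO = 66.3 + 0.206 = 66.506
spread = NO-GO - GO = 66.506 - 66.193 = 0.3130

0.3130


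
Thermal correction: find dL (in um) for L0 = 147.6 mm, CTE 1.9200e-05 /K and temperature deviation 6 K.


dL = L * alpha * dT
= 147.6 * 1.9200e-05 * 6
= 0.0170035 mm
dL_um = 0.0170035 * 1000 = 17.0035 um

17.0035


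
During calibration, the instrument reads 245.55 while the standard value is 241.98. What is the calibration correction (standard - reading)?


Correction = standard - reading
= 241.98 - 245.55
= -3.5700

-3.5700


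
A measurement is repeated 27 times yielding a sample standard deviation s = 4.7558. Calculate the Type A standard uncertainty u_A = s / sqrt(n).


u_A = s / sqrt(n)
u_A = 4.7558 / sqrt(27)
u_A = 4.7558 / 5.1961524
u_A = 0.9153

0.9153


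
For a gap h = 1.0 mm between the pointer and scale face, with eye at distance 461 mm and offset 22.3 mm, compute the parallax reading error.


error = h * offset / d
= 1.0 * 22.3 / 461
= 0.0484

0.0484


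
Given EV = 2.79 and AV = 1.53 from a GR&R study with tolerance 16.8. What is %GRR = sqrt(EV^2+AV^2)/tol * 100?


GRR = sqrt(EV^2 + AV^2) = sqrt(2.79^2 + 1.53^2) = 3.1819805
%GRR = GRR / tol * 100 = 3.1819805 / 16.8 * 100
%GRR = 18.9404

18.9404


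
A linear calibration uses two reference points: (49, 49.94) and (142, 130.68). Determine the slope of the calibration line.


slope = (y2 - y1) / (x2 - x1)
= (130.68 - 49.94) / (142 - 49)
= 80.7400 / 93
= 0.8682

0.8682


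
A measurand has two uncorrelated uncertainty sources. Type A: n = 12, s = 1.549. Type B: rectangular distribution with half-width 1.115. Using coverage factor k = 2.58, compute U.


u_A = s / sqrt(n) = 1.549 / sqrt(12) = 0.44715778
u_B = half_width / sqrt(3) = 1.115 / sqrt(3) = 0.64374555
uc = sqrt(u_A^2 + u_B^2) = sqrt(0.44715778^2 + 0.64374555^2) = 0.78381019
U = k * uc = 2.58 * 0.78381019
U = 2.0222

2.0222


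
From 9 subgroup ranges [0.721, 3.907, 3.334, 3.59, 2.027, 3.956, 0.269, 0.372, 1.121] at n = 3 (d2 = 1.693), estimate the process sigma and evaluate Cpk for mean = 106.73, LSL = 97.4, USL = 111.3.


R_bar = (0.721 + 3.907 + 3.334 + 3.59 + 2.027 + 3.956 + 0.269 + 0.372 + 1.121) / 9 = 2.1441111
sigma = R_bar / d2 = 2.1441111 / 1.693 = 1.2664566
Cp = (USL - LSL)/(6*sigma) = (111.3 - 97.4)/(6*1.2664566) = 1.8293
Cpu = (111.3 - 106.73)/(3*1.2664566) = 1.2028
Cpl = (106.73 - 97.4)/(3*1.2664566) = 2.4557
Cpk = min(Cpu, Cpl) = 1.2028

1.2028


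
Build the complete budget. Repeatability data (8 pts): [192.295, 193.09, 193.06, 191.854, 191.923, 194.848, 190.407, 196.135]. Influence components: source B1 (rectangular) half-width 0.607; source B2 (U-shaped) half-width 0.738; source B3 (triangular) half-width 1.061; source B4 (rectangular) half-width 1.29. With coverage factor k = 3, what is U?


mean = (192.295 + 193.09 + 193.06 + 191.854 + 191.923 + 194.848 + 190.407 + 196.135) / 8 = 192.9515
s = sqrt(sum((x - mean)^2)/(n-1)) = 1.8098986
u_A = s / sqrt(n) = 1.8098986 / sqrt(8) = 0.63989579
u_B1 = 0.607 / sqrt(3) = 0.35045161
u_B2 = 0.738 / sqrt(2) = 0.5218448
u_B3 = 1.061 / sqrt(6) = 0.43315144
u_B4 = 1.29 / sqrt(3) = 0.74478185
uc = sqrt(0.63989579^2 + 0.35045161^2 + 0.5218448^2 + 0.43315144^2 + 0.74478185^2) = 1.2437544
U = k * uc = 3 * 1.2437544
U = 3.7313

3.7313


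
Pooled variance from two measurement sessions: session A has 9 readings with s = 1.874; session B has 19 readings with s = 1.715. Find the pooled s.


s_p = sqrt(((n1-1)*s1^2 + (n2-1)*s2^2) / (n1+n2-2))
numerator = (9-1)*1.874^2 + (19-1)*1.715^2 = 28.095008 + 52.94205 = 81.037058
denominator = 9 + 19 - 2 = 26
s_p^2 = 81.037058 / 26 = 3.1168099
s_p = sqrt(3.1168099) = 1.7654

1.7654


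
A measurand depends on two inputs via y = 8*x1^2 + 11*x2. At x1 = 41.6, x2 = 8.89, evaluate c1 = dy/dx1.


y = 8*x1^2 + 11*x2
dy/dx1 = 2*8*x1
Evaluate at x1 = 41.6: c1 = 16 * 41.6
c1 = 665.6000

665.6000


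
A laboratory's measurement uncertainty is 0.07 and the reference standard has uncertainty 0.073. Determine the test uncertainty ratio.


TUR = u_lab / u_ref
= 0.07 / 0.073
= 0.9589

0.9589


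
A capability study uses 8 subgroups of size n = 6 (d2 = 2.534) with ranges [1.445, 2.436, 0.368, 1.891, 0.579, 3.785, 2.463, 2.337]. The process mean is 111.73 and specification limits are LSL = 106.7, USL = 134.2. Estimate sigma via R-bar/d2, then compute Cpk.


R_bar = (1.445 + 2.436 + 0.368 + 1.891 + 0.579 + 3.785 + 2.463 + 2.337) / 8 = 1.913
sigma = R_bar / d2 = 1.913 / 2.534 = 0.75493291
Cp = (USL - LSL)/(6*sigma) = (134.2 - 106.7)/(6*0.75493291) = 6.0712
Cpu = (134.2 - 111.73)/(3*0.75493291) = 9.9214
Cpl = (111.73 - 106.7)/(3*0.75493291) = 2.2209
Cpk = min(Cpu, Cpl) = 2.2209

2.2209


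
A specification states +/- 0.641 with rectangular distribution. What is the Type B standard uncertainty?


u_B = half_width / sqrt(3)
u_B = 0.641 / 1.7320508
u_B = 0.3701

0.3701


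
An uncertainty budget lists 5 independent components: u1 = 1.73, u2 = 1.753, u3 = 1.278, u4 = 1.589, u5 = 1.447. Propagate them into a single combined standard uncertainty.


uc = sqrt(1.73^2 + 1.753^2 + 1.278^2 + 1.589^2 + 1.447^2)
uc = sqrt(12.317923)
uc = 3.5097

3.5097


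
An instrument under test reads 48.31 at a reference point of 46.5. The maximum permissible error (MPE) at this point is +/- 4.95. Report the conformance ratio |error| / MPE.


e = indication - reference = 48.31 - 46.5 = 1.8100
|e| = 1.8100
ratio = |e| / MPE = 1.8100 / 4.95
ratio = 0.3657

0.3657


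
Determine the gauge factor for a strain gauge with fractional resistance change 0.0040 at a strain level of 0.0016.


GF = (dR/R) / epsilon
= 0.0040 / 0.0016
= 2.5000

2.5000


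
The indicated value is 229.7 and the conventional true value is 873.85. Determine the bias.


Systematic error = measured - true
= 229.7 - 873.85
= -644.1500

-644.1500


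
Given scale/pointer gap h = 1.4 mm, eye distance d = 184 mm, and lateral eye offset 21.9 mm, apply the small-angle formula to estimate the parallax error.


error = h * offset / d
= 1.4 * 21.9 / 184
= 0.1666

0.1666


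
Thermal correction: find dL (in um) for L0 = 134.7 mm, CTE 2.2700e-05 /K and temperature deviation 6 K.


dL = L * alpha * dT
= 134.7 * 2.2700e-05 * 6
= 0.0183461 mm
dL_um = 0.0183461 * 1000 = 18.3461 um

18.3461


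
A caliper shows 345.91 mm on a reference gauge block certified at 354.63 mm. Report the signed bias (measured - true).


Systematic error = measured - true
= 345.91 - 354.63
= -8.7200

-8.7200


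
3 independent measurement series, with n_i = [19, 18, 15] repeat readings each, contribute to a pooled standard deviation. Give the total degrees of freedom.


nu = sum_i (n_i - 1)
nu = ((19 - 1) + (18 - 1) + (15 - 1))
nu = 18 + 17 + 14
nu = 49

49


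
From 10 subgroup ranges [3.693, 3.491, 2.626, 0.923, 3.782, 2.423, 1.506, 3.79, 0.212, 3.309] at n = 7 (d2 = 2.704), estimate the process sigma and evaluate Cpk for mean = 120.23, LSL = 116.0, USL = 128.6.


R_bar = (3.693 + 3.491 + 2.626 + 0.923 + 3.782 + 2.423 + 1.506 + 3.79 + 0.212 + 3.309) / 10 = 2.5755
sigma = R_bar / d2 = 2.5755 / 2.704 = 0.95247781
Cp = (USL - LSL)/(6*sigma) = (128.6 - 116.0)/(6*0.95247781) = 2.2048
Cpu = (128.6 - 120.23)/(3*0.95247781) = 2.9292
Cpl = (120.23 - 116.0)/(3*0.95247781) = 1.4803
Cpk = min(Cpu, Cpl) = 1.4803

1.4803


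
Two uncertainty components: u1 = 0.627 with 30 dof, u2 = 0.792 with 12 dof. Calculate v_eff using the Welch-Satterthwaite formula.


uc = sqrt(u1^2 + u2^2) = sqrt(0.627^2 + 0.792^2) = 1.010145
v_eff = uc^4 / (u1^4/v1 + u2^4/v2)
= 1.010145^4 / (0.627^4/30 + 0.792^4/12)
= 1.0412017 / 0.037940024
v_eff = 27.4434

27.4434


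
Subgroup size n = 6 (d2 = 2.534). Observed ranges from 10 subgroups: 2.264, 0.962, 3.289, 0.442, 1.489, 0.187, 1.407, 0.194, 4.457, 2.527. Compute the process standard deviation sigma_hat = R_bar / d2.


R_bar = (2.264 + 0.962 + 3.289 + 0.442 + 1.489 + 0.187 + 1.407 + 0.194 + 4.457 + 2.527) / 10
R_bar = 17.218 / 10 = 1.7218
sigma_hat = R_bar / d2 = 1.7218 / 2.534 = 0.6795

0.6795


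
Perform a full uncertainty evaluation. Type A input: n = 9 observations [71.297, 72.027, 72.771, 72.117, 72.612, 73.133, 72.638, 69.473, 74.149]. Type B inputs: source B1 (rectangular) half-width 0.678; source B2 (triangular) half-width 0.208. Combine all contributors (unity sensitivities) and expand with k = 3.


mean = (71.297 + 72.027 + 72.771 + 72.117 + 72.612 + 73.133 + 72.638 + 69.473 + 74.149) / 9 = 72.24633333
s = sqrt(sum((x - mean)^2)/(n-1)) = 1.3050936
u_A = s / sqrt(n) = 1.3050936 / sqrt(9) = 0.4350312
u_B1 = 0.678 / sqrt(3) = 0.39144348
u_B2 = 0.208 / sqrt(6) = 0.084915644
uc = sqrt(0.4350312^2 + 0.39144348^2 + 0.084915644^2) = 0.59134661
U = k * uc = 3 * 0.59134661
U = 1.7740

1.7740


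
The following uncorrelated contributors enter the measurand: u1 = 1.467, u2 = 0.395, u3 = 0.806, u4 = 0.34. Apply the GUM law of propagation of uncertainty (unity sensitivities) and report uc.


uc = sqrt(1.467^2 + 0.395^2 + 0.806^2 + 0.34^2)
uc = sqrt(3.07335)
uc = 1.7531

1.7531


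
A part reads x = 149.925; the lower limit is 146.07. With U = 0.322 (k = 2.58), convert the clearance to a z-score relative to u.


u = U / k = 0.322 / 2.58 = 0.1248062
margin = |LSL - x| = |146.07 - 149.925| = 3.855
z = margin / u = 3.855 / 0.1248062
z = 30.8879

30.8879


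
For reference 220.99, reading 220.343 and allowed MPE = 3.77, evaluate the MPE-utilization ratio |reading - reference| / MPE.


e = indication - reference = 220.343 - 220.99 = -0.6470
|e| = 0.6470
ratio = |e| / MPE = 0.6470 / 3.77
ratio = 0.1716

0.1716


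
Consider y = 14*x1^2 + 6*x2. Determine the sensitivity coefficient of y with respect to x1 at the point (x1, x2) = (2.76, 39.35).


y = 14*x1^2 + 6*x2
dy/dx1 = 2*14*x1
Evaluate at x1 = 2.76: c1 = 28 * 2.76
c1 = 77.2800

77.2800


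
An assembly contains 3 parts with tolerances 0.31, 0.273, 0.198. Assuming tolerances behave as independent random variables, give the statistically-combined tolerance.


RSS = sqrt(0.31^2 + 0.273^2 + 0.198^2)
= sqrt(0.209833)
= 0.4581

0.4581


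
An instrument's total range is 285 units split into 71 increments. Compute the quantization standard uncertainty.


resolution = range / divisions
resolution = 285 / 71 = 4.0140845
u_res = resolution / (2*sqrt(3))
u_res = 4.0140845 / 3.4641016
u_res = 1.1588

1.1588


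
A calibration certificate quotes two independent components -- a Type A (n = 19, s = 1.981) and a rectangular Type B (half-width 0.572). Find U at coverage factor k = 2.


u_A = s / sqrt(n) = 1.981 / sqrt(19) = 0.45447257
u_B = half_width / sqrt(3) = 0.572 / sqrt(3) = 0.33024435
uc = sqrt(u_A^2 + u_B^2) = sqrt(0.45447257^2 + 0.33024435^2) = 0.56178879
U = k * uc = 2 * 0.56178879
U = 1.1236

1.1236


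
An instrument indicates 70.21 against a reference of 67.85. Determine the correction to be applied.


Correction = standard - reading
= 67.85 - 70.21
= -2.3600

-2.3600


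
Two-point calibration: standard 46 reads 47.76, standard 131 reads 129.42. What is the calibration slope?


slope = (y2 - y1) / (x2 - x1)
= (129.42 - 47.76) / (131 - 46)
= 81.6600 / 85
= 0.9607

0.9607


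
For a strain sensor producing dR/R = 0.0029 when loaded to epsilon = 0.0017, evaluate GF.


GF = (dR/R) / epsilon
= 0.0029 / 0.0017
= 1.7059

1.7059


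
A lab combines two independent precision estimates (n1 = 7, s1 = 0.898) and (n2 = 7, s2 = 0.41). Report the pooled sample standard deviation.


s_p = sqrt(((n1-1)*s1^2 + (n2-1)*s2^2) / (n1+n2-2))
numerator = (7-1)*0.898^2 + (7-1)*0.41^2 = 4.838424 + 1.0086 = 5.847024
denominator = 7 + 7 - 2 = 12
s_p^2 = 5.847024 / 12 = 0.487252
s_p = sqrt(0.487252) = 0.6980

0.6980


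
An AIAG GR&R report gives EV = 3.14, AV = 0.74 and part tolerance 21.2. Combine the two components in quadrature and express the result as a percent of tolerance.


GRR = sqrt(EV^2 + AV^2) = sqrt(3.14^2 + 0.74^2) = 3.2260192
%GRR = GRR / tol * 100 = 3.2260192 / 21.2 * 100
%GRR = 15.2171

15.2171


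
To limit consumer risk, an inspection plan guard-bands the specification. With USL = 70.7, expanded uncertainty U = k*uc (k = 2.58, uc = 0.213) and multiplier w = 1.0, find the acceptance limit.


U = k * uc = 2.58 * 0.213 = 0.54954
guard band g = w * U = 1.0 * 0.54954 = 0.54954
AL = USL - g = 70.7 - 0.54954
AL = 70.1505

70.1505


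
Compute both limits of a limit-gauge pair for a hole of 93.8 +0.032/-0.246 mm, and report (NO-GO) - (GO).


GO = nominal - lower_tol (smallest hole = maximum material condition)
GO = 93.8 - 0.246 = 93.554
NO-GO = nominal + upper_tol (largest hole = least material condition)
NO-GO = 93.8 + 0.032 = 93.832
spread = NO-GO - GO = 93.832 - 93.554 = 0.2780

0.2780


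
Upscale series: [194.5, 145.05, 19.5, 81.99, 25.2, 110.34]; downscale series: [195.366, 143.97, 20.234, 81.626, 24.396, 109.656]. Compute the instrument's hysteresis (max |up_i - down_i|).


|194.5 - 195.366| = 0.8660
|145.05 - 143.97| = 1.0800
|19.5 - 20.234| = 0.7340
|81.99 - 81.626| = 0.3640
|25.2 - 24.396| = 0.8040
|110.34 - 109.656| = 0.6840
hysteresis = max(diffs) = 1.0800

1.0800


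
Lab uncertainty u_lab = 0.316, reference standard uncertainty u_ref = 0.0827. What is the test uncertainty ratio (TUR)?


TUR = u_lab / u_ref
= 0.316 / 0.0827
= 3.8210

3.8210


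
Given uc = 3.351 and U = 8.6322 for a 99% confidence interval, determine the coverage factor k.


k = U / uc
k = 8.6322 / 3.351
k = 2.576

2.576


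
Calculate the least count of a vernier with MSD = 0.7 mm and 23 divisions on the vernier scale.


LC = MSD / n_div
= 0.7 / 23
= 0.0304

0.0304


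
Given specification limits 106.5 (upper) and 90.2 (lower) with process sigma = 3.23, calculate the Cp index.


Cp = (USL - LSL) / (6 * sigma)
= (106.5 - 90.2) / (6 * 3.23)
= 16.3000 / 19.3800
= 0.8411

0.8411


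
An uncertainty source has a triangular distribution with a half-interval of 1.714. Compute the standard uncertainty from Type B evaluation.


u_B = half_width / sqrt(6)
u_B = 1.714 / 2.4494897
u_B = 0.6997

0.6997


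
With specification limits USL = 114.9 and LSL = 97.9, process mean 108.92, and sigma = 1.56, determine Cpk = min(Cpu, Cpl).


Cpu = (USL - mean) / (3*sigma) = (114.9 - 108.92) / (3*1.56) = 1.2778
Cpl = (mean - LSL) / (3*sigma) = (108.92 - 97.9) / (3*1.56) = 2.3547
Cpk = min(Cpu, Cpl) = 1.2778

1.2778


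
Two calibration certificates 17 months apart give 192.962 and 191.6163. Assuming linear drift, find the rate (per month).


rate = (v2 - v1) / months
= (191.6163 - 192.962) / 17
= -1.3457 / 17
= -0.0792

-0.0792


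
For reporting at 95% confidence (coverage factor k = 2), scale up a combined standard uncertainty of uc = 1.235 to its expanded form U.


U = k * uc
U = 2 * 1.235
U = 2.4700

2.4700


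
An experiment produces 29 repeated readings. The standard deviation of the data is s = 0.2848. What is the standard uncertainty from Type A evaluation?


u_A = s / sqrt(n)
u_A = 0.2848 / sqrt(29)
u_A = 0.2848 / 5.3851648
u_A = 0.0529

0.0529


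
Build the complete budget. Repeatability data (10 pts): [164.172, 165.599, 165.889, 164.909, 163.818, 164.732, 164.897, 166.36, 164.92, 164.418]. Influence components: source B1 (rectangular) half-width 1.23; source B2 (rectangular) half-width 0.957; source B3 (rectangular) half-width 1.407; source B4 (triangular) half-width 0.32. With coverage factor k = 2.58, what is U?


mean = (164.172 + 165.599 + 165.889 + 164.909 + 163.818 + 164.732 + 164.897 + 166.36 + 164.92 + 164.418) / 10 = 164.9714
s = sqrt(sum((x - mean)^2)/(n-1)) = 0.78238158
u_A = s / sqrt(n) = 0.78238158 / sqrt(10) = 0.24741078
u_B1 = 1.23 / sqrt(3) = 0.71014083
u_B2 = 0.957 / sqrt(3) = 0.55252421
u_B3 = 1.407 / sqrt(3) = 0.81233183
u_B4 = 0.32 / sqrt(6) = 0.13063945
uc = sqrt(0.24741078^2 + 0.71014083^2 + 0.55252421^2 + 0.81233183^2 + 0.13063945^2) = 1.2440839
U = k * uc = 2.58 * 1.2440839
U = 3.2097

3.2097


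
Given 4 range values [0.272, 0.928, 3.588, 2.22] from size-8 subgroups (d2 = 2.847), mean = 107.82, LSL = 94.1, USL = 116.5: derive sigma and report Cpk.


R_bar = (0.272 + 0.928 + 3.588 + 2.22) / 4 = 1.752
sigma = R_bar / d2 = 1.752 / 2.847 = 0.61538462
Cp = (USL - LSL)/(6*sigma) = (116.5 - 94.1)/(6*0.61538462) = 6.0667
Cpu = (116.5 - 107.82)/(3*0.61538462) = 4.7017
Cpl = (107.82 - 94.1)/(3*0.61538462) = 7.4317
Cpk = min(Cpu, Cpl) = 4.7017

4.7017


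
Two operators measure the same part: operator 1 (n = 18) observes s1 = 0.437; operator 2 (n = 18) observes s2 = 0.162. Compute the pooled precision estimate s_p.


s_p = sqrt(((n1-1)*s1^2 + (n2-1)*s2^2) / (n1+n2-2))
numerator = (18-1)*0.437^2 + (18-1)*0.162^2 = 3.246473 + 0.446148 = 3.692621
denominator = 18 + 18 - 2 = 34
s_p^2 = 3.692621 / 34 = 0.1086065
s_p = sqrt(0.1086065) = 0.3296

0.3296


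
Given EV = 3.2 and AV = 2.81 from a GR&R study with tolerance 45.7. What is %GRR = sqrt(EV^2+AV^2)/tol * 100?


GRR = sqrt(EV^2 + AV^2) = sqrt(3.2^2 + 2.81^2) = 4.25865
%GRR = GRR / tol * 100 = 4.25865 / 45.7 * 100
%GRR = 9.3187

9.3187


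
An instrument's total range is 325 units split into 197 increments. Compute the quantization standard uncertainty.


resolution = range / divisions
resolution = 325 / 197 = 1.6497462
u_res = resolution / (2*sqrt(3))
u_res = 1.6497462 / 3.4641016
u_res = 0.4762

0.4762


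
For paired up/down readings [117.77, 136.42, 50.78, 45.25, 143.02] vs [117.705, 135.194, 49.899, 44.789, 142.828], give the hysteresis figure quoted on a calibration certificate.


|117.77 - 117.705| = 0.0650
|136.42 - 135.194| = 1.2260
|50.78 - 49.899| = 0.8810
|45.25 - 44.789| = 0.4610
|143.02 - 142.828| = 0.1920
hysteresis = max(diffs) = 1.2260

1.2260


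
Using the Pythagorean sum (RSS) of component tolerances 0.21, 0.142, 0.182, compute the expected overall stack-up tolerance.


RSS = sqrt(0.21^2 + 0.142^2 + 0.182^2)
= sqrt(0.097388)
= 0.3121

0.3121


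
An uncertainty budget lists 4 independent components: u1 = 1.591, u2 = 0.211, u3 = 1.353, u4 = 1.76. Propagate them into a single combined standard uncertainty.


uc = sqrt(1.591^2 + 0.211^2 + 1.353^2 + 1.76^2)
uc = sqrt(7.504011)
uc = 2.7393

2.7393


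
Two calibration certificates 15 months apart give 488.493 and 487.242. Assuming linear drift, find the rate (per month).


rate = (v2 - v1) / months
= (487.242 - 488.493) / 15
= -1.2510 / 15
= -0.0834

-0.0834


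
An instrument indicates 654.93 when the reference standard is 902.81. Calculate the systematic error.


Systematic error = measured - true
= 654.93 - 902.81
= -247.8800

-247.8800


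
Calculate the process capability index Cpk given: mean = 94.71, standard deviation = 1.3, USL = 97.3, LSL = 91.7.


Cpu = (USL - mean) / (3*sigma) = (97.3 - 94.71) / (3*1.3) = 0.6641
Cpl = (mean - LSL) / (3*sigma) = (94.71 - 91.7) / (3*1.3) = 0.7718
Cpk = min(Cpu, Cpl) = 0.6641

0.6641


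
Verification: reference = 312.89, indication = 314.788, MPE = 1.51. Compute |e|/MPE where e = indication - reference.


e = indication - reference = 314.788 - 312.89 = 1.8980
|e| = 1.8980
ratio = |e| / MPE = 1.8980 / 1.51
ratio = 1.2570

1.2570


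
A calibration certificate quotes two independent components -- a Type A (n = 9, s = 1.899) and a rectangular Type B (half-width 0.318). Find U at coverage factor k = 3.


u_A = s / sqrt(n) = 1.899 / sqrt(9) = 0.633
u_B = half_width / sqrt(3) = 0.318 / sqrt(3) = 0.18359739
uc = sqrt(u_A^2 + u_B^2) = sqrt(0.633^2 + 0.18359739^2) = 0.65908801
U = k * uc = 3 * 0.65908801
U = 1.9773

1.9773


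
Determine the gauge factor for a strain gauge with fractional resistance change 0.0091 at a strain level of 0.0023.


GF = (dR/R) / epsilon
= 0.0091 / 0.0023
= 3.9565

3.9565


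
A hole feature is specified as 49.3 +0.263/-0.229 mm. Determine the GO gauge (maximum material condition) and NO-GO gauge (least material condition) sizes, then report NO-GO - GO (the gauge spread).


GO = nominal - lower_tol (smallest hole = maximum material condition)
GO = 49.3 - 0.229 = 49.071
NO-GO = nominal + upper_tol (largest hole = least material condition)
NO-GO = 49.3 + 0.263 = 49.563
spread = NO-GO - GO = 49.563 - 49.071 = 0.4920

0.4920


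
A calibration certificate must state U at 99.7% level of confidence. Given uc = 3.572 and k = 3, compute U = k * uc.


U = k * uc
U = 3 * 3.572
U = 10.7160

10.7160


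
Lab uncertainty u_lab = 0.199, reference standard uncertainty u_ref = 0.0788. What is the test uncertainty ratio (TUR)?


TUR = u_lab / u_ref
= 0.199 / 0.0788
= 2.5254

2.5254


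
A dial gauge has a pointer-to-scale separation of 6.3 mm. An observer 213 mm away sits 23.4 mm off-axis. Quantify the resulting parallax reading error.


error = h * offset / d
= 6.3 * 23.4 / 213
= 0.6921

0.6921


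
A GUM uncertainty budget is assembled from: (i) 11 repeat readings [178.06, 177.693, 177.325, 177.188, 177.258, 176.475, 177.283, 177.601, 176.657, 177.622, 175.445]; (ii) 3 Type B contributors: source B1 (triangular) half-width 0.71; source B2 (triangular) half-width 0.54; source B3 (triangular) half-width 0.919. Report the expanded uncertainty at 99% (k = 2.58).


mean = (178.06 + 177.693 + 177.325 + 177.188 + 177.258 + 176.475 + 177.283 + 177.601 + 176.657 + 177.622 + 175.445) / 11 = 177.1460909
s = sqrt(sum((x - mean)^2)/(n-1)) = 0.72222482
u_A = s / sqrt(n) = 0.72222482 / sqrt(11) = 0.21775898
u_B1 = 0.71 / sqrt(6) = 0.28985629
u_B2 = 0.54 / sqrt(6) = 0.22045408
u_B3 = 0.919 / sqrt(6) = 0.37518018
uc = sqrt(0.21775898^2 + 0.28985629^2 + 0.22045408^2 + 0.37518018^2) = 0.56638839
U = k * uc = 2.58 * 0.56638839
U = 1.4613

1.4613


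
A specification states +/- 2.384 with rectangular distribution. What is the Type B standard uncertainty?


u_B = half_width / sqrt(3)
u_B = 2.384 / 1.7320508
u_B = 1.3764

1.3764


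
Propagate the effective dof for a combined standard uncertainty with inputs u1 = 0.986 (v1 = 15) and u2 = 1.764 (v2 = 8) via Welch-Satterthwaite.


uc = sqrt(u1^2 + u2^2) = sqrt(0.986^2 + 1.764^2) = 2.0208642
v_eff = uc^4 / (u1^4/v1 + u2^4/v2)
= 2.0208642^4 / (0.986^4/15 + 1.764^4/8)
= 16.678175 / 1.2733425
v_eff = 13.0979

13.0979


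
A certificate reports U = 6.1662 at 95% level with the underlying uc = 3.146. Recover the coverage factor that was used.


k = U / uc
k = 6.1662 / 3.146
k = 1.96

1.96


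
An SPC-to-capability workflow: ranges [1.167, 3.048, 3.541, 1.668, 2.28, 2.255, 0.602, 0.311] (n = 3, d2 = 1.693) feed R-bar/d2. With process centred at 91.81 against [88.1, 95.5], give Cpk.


R_bar = (1.167 + 3.048 + 3.541 + 1.668 + 2.28 + 2.255 + 0.602 + 0.311) / 8 = 1.859
sigma = R_bar / d2 = 1.859 / 1.693 = 1.0980508
Cp = (USL - LSL)/(6*sigma) = (95.5 - 88.1)/(6*1.0980508) = 1.1232
Cpu = (95.5 - 91.81)/(3*1.0980508) = 1.1202
Cpl = (91.81 - 88.1)/(3*1.0980508) = 1.1262
Cpk = min(Cpu, Cpl) = 1.1202

1.1202


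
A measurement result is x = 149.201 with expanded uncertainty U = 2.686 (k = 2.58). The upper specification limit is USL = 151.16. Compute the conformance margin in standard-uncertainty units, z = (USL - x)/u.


u = U / k = 2.686 / 2.58 = 1.0410853
margin = |USL - x| = |151.16 - 149.201| = 1.959
z = margin / u = 1.959 / 1.0410853
z = 1.8817

1.8817


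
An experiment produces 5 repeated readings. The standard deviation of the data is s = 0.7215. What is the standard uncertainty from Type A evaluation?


u_A = s / sqrt(n)
u_A = 0.7215 / sqrt(5)
u_A = 0.7215 / 2.236068
u_A = 0.3227

0.3227


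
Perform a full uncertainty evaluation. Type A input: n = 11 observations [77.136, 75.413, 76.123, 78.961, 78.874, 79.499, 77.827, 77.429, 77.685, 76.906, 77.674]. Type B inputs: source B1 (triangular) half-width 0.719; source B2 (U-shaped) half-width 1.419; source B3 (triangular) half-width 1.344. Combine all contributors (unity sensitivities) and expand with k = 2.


mean = (77.136 + 75.413 + 76.123 + 78.961 + 78.874 + 79.499 + 77.827 + 77.429 + 77.685 + 76.906 + 77.674) / 11 = 77.59336364
s = sqrt(sum((x - mean)^2)/(n-1)) = 1.2180318
u_A = s / sqrt(n) = 1.2180318 / sqrt(11) = 0.36725041
u_B1 = 0.719 / sqrt(6) = 0.29353052
u_B2 = 1.419 / sqrt(2) = 1.0033845
u_B3 = 1.344 / sqrt(6) = 0.5486857
uc = sqrt(0.36725041^2 + 0.29353052^2 + 1.0033845^2 + 0.5486857^2) = 1.2364746
U = k * uc = 2 * 1.2364746
U = 2.4729

2.4729


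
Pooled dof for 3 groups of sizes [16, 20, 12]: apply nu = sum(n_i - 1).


nu = sum_i (n_i - 1)
nu = ((16 - 1) + (20 - 1) + (12 - 1))
nu = 15 + 19 + 11
nu = 45

45


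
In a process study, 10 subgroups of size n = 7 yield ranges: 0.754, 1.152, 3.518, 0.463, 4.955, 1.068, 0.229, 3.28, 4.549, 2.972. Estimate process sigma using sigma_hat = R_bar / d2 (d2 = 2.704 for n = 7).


R_bar = (0.754 + 1.152 + 3.518 + 0.463 + 4.955 + 1.068 + 0.229 + 3.28 + 4.549 + 2.972) / 10
R_bar = 22.94 / 10 = 2.294
sigma_hat = R_bar / d2 = 2.294 / 2.704 = 0.8484

0.8484


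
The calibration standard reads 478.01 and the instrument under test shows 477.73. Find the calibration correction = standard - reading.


Correction = standard - reading
= 478.01 - 477.73
= 0.2800

0.2800


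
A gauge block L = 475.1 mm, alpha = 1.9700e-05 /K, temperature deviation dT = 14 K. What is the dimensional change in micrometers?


dL = L * alpha * dT
= 475.1 * 1.9700e-05 * 14
= 0.1310326 mm
dL_um = 0.1310326 * 1000 = 131.0326 um

131.0326


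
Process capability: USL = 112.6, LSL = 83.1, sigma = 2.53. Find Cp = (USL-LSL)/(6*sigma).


Cp = (USL - LSL) / (6 * sigma)
= (112.6 - 83.1) / (6 * 2.53)
= 29.5000 / 15.1800
= 1.9433

1.9433


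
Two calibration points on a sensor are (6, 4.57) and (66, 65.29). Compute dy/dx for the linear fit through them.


slope = (y2 - y1) / (x2 - x1)
= (65.29 - 4.57) / (66 - 6)
= 60.7200 / 60
= 1.0120

1.0120


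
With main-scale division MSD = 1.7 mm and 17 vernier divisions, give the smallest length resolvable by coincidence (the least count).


LC = MSD / n_div
= 1.7 / 17
= 0.1000

0.1000


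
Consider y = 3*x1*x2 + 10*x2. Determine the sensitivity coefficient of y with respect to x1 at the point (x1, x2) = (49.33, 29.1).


y = 3*x1*x2 + 10*x2
dy/dx1 = 3*x2
Evaluate at x2 = 29.1: c1 = 3 * 29.1
c1 = 87.3000

87.3000


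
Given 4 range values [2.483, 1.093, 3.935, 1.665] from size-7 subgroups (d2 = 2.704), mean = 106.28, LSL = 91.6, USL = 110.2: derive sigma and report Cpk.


R_bar = (2.483 + 1.093 + 3.935 + 1.665) / 4 = 2.294
sigma = R_bar / d2 = 2.294 / 2.704 = 0.84837278
Cp = (USL - LSL)/(6*sigma) = (110.2 - 91.6)/(6*0.84837278) = 3.6541
Cpu = (110.2 - 106.28)/(3*0.84837278) = 1.5402
Cpl = (106.28 - 91.6)/(3*0.84837278) = 5.7679
Cpk = min(Cpu, Cpl) = 1.5402

1.5402


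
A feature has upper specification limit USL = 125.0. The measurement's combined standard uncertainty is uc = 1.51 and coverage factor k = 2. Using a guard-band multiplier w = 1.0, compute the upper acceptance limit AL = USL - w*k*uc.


U = k * uc = 2 * 1.51 = 3.02
guard band g = w * U = 1.0 * 3.02 = 3.02
AL = USL - g = 125.0 - 3.02
AL = 121.9800

121.9800


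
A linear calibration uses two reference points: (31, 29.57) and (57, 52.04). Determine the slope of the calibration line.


slope = (y2 - y1) / (x2 - x1)
= (52.04 - 29.57) / (57 - 31)
= 22.4700 / 26
= 0.8642

0.8642


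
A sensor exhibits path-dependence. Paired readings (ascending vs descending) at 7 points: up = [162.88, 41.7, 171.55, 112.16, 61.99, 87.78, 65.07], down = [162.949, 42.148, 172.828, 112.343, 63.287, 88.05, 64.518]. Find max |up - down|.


|162.88 - 162.949| = 0.0690
|41.7 - 42.148| = 0.4480
|171.55 - 172.828| = 1.2780
|112.16 - 112.343| = 0.1830
|61.99 - 63.287| = 1.2970
|87.78 - 88.05| = 0.2700
|65.07 - 64.518| = 0.5520
hysteresis = max(diffs) = 1.2970

1.2970


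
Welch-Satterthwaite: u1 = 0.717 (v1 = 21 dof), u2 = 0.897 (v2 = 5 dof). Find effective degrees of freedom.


uc = sqrt(u1^2 + u2^2) = sqrt(0.717^2 + 0.897^2) = 1.1483458
v_eff = uc^4 / (u1^4/v1 + u2^4/v2)
= 1.1483458^4 / (0.717^4/21 + 0.897^4/5)
= 1.7389646 / 0.14206425
v_eff = 12.2407

12.2407


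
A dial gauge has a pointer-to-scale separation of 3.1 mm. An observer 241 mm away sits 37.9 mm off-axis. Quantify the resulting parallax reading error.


error = h * offset / d
= 3.1 * 37.9 / 241
= 0.4875

0.4875


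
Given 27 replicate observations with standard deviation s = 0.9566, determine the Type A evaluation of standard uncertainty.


u_A = s / sqrt(n)
u_A = 0.9566 / sqrt(27)
u_A = 0.9566 / 5.1961524
u_A = 0.1841

0.1841


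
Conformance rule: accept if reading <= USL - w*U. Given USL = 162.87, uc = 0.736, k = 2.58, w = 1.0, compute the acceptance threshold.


U = k * uc = 2.58 * 0.736 = 1.89888
guard band g = w * U = 1.0 * 1.89888 = 1.89888
AL = USL - g = 162.87 - 1.89888
AL = 160.9711

160.9711


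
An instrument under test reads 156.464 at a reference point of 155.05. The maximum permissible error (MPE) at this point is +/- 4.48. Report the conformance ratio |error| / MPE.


e = indication - reference = 156.464 - 155.05 = 1.4140
|e| = 1.4140
ratio = |e| / MPE = 1.4140 / 4.48
ratio = 0.3156

0.3156


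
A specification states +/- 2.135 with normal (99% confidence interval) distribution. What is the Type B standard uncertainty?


u_B = half_width / 2.576
u_B = 2.135 / 2.576
u_B = 0.8288

0.8288


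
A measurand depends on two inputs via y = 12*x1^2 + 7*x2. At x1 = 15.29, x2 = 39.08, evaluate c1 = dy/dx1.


y = 12*x1^2 + 7*x2
dy/dx1 = 2*12*x1
Evaluate at x1 = 15.29: c1 = 24 * 15.29
c1 = 366.9600

366.9600


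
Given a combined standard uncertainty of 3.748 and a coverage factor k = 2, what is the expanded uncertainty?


U = k * uc
U = 2 * 3.748
U = 7.4960

7.4960


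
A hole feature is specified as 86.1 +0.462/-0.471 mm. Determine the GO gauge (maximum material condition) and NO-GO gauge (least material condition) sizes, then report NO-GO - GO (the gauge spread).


GO = nominal - lower_tol (smallest hole = maximum material condition)
GO = 86.1 - 0.471 = 85.629
NO-GO = nominal + upper_tol (largest hole = least material condition)
NO-GO = 86.1 + 0.462 = 86.562
spread = NO-GO - GO = 86.562 - 85.629 = 0.9330

0.9330


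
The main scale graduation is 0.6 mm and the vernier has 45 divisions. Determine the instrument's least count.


LC = MSD / n_div
= 0.6 / 45
= 0.0133

0.0133


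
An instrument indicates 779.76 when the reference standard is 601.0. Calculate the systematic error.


Systematic error = measured - true
= 779.76 - 601.0
= 178.7600

178.7600


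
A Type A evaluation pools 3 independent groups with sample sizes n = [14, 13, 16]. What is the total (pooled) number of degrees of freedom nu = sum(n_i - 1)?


nu = sum_i (n_i - 1)
nu = ((14 - 1) + (13 - 1) + (16 - 1))
nu = 13 + 12 + 15
nu = 40

40


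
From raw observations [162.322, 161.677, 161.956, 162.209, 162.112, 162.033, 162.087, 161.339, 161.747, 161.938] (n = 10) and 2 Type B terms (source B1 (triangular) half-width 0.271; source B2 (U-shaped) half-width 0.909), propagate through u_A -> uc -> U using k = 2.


mean = (162.322 + 161.677 + 161.956 + 162.209 + 162.112 + 162.033 + 162.087 + 161.339 + 161.747 + 161.938) / 10 = 161.942
s = sqrt(sum((x - mean)^2)/(n-1)) = 0.28789774
u_A = s / sqrt(n) = 0.28789774 / sqrt(10) = 0.091041259
u_B1 = 0.271 / sqrt(6) = 0.11063529
u_B2 = 0.909 / sqrt(2) = 0.64276006
uc = sqrt(0.091041259^2 + 0.11063529^2 + 0.64276006^2) = 0.65853563
U = k * uc = 2 * 0.65853563
U = 1.3171

1.3171


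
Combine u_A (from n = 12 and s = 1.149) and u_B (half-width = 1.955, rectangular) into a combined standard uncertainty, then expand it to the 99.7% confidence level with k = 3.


u_A = s / sqrt(n) = 1.149 / sqrt(12) = 0.33168773
u_B = half_width / sqrt(3) = 1.955 / sqrt(3) = 1.1287198
uc = sqrt(u_A^2 + u_B^2) = sqrt(0.33168773^2 + 1.1287198^2) = 1.176446
U = k * uc = 3 * 1.176446
U = 3.5293

3.5293


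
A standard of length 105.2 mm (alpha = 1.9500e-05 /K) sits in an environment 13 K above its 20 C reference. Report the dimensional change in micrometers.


dL = L * alpha * dT
= 105.2 * 1.9500e-05 * 13
= 0.0266682 mm
dL_um = 0.0266682 * 1000 = 26.6682 um

26.6682


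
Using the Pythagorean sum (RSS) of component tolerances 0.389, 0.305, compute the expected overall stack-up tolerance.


RSS = sqrt(0.389^2 + 0.305^2)
= sqrt(0.244346)
= 0.4943

0.4943


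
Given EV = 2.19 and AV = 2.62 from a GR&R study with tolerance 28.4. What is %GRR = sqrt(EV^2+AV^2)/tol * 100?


GRR = sqrt(EV^2 + AV^2) = sqrt(2.19^2 + 2.62^2) = 3.4147474
%GRR = GRR / tol * 100 = 3.4147474 / 28.4 * 100
%GRR = 12.0238

12.0238


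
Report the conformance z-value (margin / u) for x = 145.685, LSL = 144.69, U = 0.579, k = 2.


u = U / k = 0.579 / 2 = 0.2895
margin = |LSL - x| = |144.69 - 145.685| = 0.995
z = margin / u = 0.995 / 0.2895
z = 3.4370

3.4370


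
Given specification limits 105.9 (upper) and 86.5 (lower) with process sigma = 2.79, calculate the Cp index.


Cp = (USL - LSL) / (6 * sigma)
= (105.9 - 86.5) / (6 * 2.79)
= 19.4000 / 16.7400
= 1.1589

1.1589


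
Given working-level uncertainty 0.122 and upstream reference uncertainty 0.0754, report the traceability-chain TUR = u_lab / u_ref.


TUR = u_lab / u_ref
= 0.122 / 0.0754
= 1.6180

1.6180


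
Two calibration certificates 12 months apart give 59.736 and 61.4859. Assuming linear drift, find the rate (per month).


rate = (v2 - v1) / months
= (61.4859 - 59.736) / 12
= 1.7499 / 12
= 0.1458

0.1458


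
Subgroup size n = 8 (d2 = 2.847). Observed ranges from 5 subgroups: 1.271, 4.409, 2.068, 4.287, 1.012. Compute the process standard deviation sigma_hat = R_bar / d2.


R_bar = (1.271 + 4.409 + 2.068 + 4.287 + 1.012) / 5
R_bar = 13.047 / 5 = 2.6094
sigma_hat = R_bar / d2 = 2.6094 / 2.847 = 0.9165

0.9165


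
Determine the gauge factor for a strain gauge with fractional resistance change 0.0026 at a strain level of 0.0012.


GF = (dR/R) / epsilon
= 0.0026 / 0.0012
= 2.1667

2.1667


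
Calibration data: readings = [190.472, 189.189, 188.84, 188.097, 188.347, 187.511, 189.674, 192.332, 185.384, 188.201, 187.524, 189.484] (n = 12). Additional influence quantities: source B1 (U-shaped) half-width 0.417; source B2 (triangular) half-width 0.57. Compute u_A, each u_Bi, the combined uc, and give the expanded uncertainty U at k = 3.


mean = (190.472 + 189.189 + 188.84 + 188.097 + 188.347 + 187.511 + 189.674 + 192.332 + 185.384 + 188.201 + 187.524 + 189.484) / 12 = 188.7545833
s = sqrt(sum((x - mean)^2)/(n-1)) = 1.7227747
u_A = s / sqrt(n) = 1.7227747 / sqrt(12) = 0.49732222
u_B1 = 0.417 / sqrt(2) = 0.29486353
u_B2 = 0.57 / sqrt(6) = 0.23270153
uc = sqrt(0.49732222^2 + 0.29486353^2 + 0.23270153^2) = 0.62323663
U = k * uc = 3 * 0.62323663
U = 1.8697

1.8697


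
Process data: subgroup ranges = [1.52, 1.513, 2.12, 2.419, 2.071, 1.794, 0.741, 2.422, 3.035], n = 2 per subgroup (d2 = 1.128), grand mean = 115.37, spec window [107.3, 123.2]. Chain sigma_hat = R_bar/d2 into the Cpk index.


R_bar = (1.52 + 1.513 + 2.12 + 2.419 + 2.071 + 1.794 + 0.741 + 2.422 + 3.035) / 9 = 1.9594444
sigma = R_bar / d2 = 1.9594444 / 1.128 = 1.7370961
Cp = (USL - LSL)/(6*sigma) = (123.2 - 107.3)/(6*1.7370961) = 1.5255
Cpu = (123.2 - 115.37)/(3*1.7370961) = 1.5025
Cpl = (115.37 - 107.3)/(3*1.7370961) = 1.5486
Cpk = min(Cpu, Cpl) = 1.5025

1.5025


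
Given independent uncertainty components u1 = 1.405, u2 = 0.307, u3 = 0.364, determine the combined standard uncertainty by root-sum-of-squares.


uc = sqrt(1.405^2 + 0.307^2 + 0.364^2)
uc = sqrt(2.20077)
uc = 1.4835

1.4835


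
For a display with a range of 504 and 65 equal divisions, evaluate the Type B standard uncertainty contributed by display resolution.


resolution = range / divisions
resolution = 504 / 65 = 7.7538462
u_res = resolution / (2*sqrt(3))
u_res = 7.7538462 / 3.4641016
u_res = 2.2383

2.2383


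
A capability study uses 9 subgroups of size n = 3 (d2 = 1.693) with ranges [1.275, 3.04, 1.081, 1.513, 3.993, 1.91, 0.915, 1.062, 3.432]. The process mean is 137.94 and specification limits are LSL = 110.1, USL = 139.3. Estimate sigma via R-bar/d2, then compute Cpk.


R_bar = (1.275 + 3.04 + 1.081 + 1.513 + 3.993 + 1.91 + 0.915 + 1.062 + 3.432) / 9 = 2.0245556
sigma = R_bar / d2 = 2.0245556 / 1.693 = 1.1958391
Cp = (USL - LSL)/(6*sigma) = (139.3 - 110.1)/(6*1.1958391) = 4.0697
Cpu = (139.3 - 137.94)/(3*1.1958391) = 0.3791
Cpl = (137.94 - 110.1)/(3*1.1958391) = 7.7602
Cpk = min(Cpu, Cpl) = 0.3791

0.3791


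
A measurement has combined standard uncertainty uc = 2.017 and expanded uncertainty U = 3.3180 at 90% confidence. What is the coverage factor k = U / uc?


k = U / uc
k = 3.3180 / 2.017
k = 1.645

1.645
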